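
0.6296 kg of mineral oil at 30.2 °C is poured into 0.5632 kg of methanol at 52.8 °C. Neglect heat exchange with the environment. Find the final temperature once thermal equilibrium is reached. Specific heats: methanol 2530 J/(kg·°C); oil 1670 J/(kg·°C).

T_f ≈ 43.2 °C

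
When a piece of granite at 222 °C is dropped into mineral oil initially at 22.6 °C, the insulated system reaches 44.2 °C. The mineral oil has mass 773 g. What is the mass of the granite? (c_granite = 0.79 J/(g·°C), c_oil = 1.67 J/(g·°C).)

|Q_granite| = |Q_oil|:
m·0.79·(222 − 44.2) = 773·1.67·(44.2 − 22.6)
140.46 m = 27884  ⇒  m ≈ 198.5 g

m ≈ 199 g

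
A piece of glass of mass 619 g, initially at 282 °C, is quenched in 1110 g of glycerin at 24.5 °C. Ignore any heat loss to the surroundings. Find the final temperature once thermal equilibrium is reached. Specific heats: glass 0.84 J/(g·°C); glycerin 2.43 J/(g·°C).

T_f ≈ 66.1 °C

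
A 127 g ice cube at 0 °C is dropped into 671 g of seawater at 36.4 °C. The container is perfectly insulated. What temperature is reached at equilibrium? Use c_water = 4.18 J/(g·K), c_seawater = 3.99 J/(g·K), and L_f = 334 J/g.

Energy balance with sensible and latent terms:
fusion: m_ice L_f = 127·334 = 42418
  meltwater 0→T: 127·4.18·T = 530.86 T
  seawater: 2677.3(T − 36.4)
3208.2 T = 97453 − 42418 = 55035
T ≈ 17.15 °C (positive, so assuming full melt was valid).

T_f ≈ 17.2 °C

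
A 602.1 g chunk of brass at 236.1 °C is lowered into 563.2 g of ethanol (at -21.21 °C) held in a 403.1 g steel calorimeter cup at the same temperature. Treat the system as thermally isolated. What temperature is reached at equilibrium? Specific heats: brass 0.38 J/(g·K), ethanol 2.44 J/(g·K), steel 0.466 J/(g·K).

T_f = Σ m_i c_i T_i / Σ m_i c_i:
T_f = (228.8*236.1 + 1374.2*(-21.21) + 187.84*(-21.21)) / (228.8 + 1374.2 + 187.84)
    = 20888 / 1790.9 ≈ 11.66 °C

T_f ≈ 11.7 °C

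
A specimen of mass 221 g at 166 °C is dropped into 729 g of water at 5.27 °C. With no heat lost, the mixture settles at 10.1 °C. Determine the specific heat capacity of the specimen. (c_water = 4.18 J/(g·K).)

m_s c (T_s − T_f) = m_water c_water (T_f − T_0):
221·c·(166 − 10.1) = 729·4.18·(10.1 − 5.27)
34454 c = 14718  ⇒  c ≈ 0.4272 J/(g·K)

c ≈ 0.427 J/(g·K)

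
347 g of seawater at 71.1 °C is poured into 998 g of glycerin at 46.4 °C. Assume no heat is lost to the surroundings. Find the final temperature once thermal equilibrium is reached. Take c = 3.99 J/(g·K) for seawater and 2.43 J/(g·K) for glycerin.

Net heat exchanged in the isolated system is zero:
347×3.99×(T − 71.1) + 998×2.43×(T − 46.4) = 0
1384.5(T − 71.1) + 2425.1(T − 46.4) = 0
3809.7 T = 210967
T ≈ 55.38 °C

T_f ≈ 55.4 °C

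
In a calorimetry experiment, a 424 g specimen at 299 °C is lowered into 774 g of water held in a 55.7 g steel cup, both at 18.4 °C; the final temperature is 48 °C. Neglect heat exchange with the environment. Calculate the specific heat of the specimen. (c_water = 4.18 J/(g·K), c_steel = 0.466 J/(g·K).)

Heat gained plus heat lost sum to zero:
424·c·(48 − 299) + 774·4.18·(48 − 18.4) + 55.7·0.466·(48 − 18.4) = 0
-106424 c = -96534
c = -96534/-106424 ≈ 0.9071 J/(g·K)

c ≈ 0.907 J/(g·K)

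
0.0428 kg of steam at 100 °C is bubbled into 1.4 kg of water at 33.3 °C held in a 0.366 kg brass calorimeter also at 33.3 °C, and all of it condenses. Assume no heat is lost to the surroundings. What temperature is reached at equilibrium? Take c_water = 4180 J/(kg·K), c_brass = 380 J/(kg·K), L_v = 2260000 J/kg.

T_f ≈ 50.9 °C

Let T be the final temperature. ΣQ_i = 0:
steam→water at 100 °C releases m L_v = 0.0428×2260000 = 96728
  condensed water 100 °C→T: 178.9(T − 100)
  original water: 5852(T − 33.3)
  brass cup: 0.366×380×(T − 33.3) = 139.08(T − 33.3)
6170 T = 96728 + 17890 + 199503 = 314121
T ≈ 50.91 °C, under the boiling point, so the assumption holds.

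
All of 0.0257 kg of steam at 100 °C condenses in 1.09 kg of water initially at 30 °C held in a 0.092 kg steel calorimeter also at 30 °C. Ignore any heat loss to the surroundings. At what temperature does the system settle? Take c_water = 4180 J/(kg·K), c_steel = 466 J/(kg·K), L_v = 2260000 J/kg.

Heat gained plus heat lost sum to zero:
latent heat released on condensation: 0.0257×2260000 = 58082
  condensed water 100 °C→T: 107.43(T − 100)
  original water: 4556.2(T − 30)
  cup: 42.87(T − 30)
4706.5 T = 58082 + 10743 + 137972 = 206797
T ≈ 43.94 °C, under the boiling point, so the assumption holds.

T_f ≈ 43.9 °C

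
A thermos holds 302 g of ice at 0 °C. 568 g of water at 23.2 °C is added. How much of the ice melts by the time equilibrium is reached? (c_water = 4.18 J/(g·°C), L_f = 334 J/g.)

Cooling the water to 0 °C releases 568·4.18·23.2 = 55082 J.
Fully melting the ice requires m_ice L_f = 302·334 = 100868 J.
That's not enough to melt it all — equilibrium is at 0 °C with ice remaining.
m_melted·334 = 55082  ⇒  m_melted ≈ 164.9 g.

m_melted ≈ 165 g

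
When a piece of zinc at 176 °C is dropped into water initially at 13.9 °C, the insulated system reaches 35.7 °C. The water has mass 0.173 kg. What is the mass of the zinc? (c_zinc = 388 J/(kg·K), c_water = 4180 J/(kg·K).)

Taking heat into each body as positive, Σ m c ΔT = 0:
m×388×(35.7 − 176) + 0.173×4180×(35.7 − 13.9) = 0
-54436 m = -15764
m = -15764/-54436 ≈ 0.2896 kg

m ≈ 0.29 kg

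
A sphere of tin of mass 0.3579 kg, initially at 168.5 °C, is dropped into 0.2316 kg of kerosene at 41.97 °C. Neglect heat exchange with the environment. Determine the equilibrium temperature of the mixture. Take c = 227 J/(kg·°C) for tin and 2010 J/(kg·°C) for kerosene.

Setting the total heat transfer to zero:
0.3579·227·(T − 168.5) + 0.2316·2010·(T − 41.97) = 0
81.24(T − 168.5) + 465.52(T − 41.97) = 0
(81.24 + 465.52) T = 81.24·168.5 + 465.52·41.97
T = 33227/546.76 ≈ 60.77 °C

T_f ≈ 60.8 °C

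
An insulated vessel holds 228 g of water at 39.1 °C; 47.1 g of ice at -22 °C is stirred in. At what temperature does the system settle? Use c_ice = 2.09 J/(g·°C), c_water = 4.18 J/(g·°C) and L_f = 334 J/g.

Energy balance with sensible and latent terms:
warm ice to 0 °C: 47.1·2.09·(0 − (-22)) = 2165.7; melt ice: 47.1·334 = 15731; meltwater 0→T: 47.1·4.18·T = 196.88 T; water: 953.04(T − 39.1)
1149.9 T = 37264 − 17897 = 19367
T ≈ 16.84 °C. Since T > 0 °C, the all-ice-melts assumption holds.

T_f ≈ 16.8 °C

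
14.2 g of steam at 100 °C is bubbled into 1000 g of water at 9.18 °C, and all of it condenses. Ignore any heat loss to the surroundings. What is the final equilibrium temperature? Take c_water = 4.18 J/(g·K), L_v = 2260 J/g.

Heat gained plus heat lost sum to zero:
steam→water at 100 °C releases m L_v = 14.2·2260 = 32092; condensate cools 100→T: 14.2·4.18·(T − 100) = 59.36(T − 100); original water: 4180(T − 9.18)
4239.4 T = 32092 + 5935.6 + 38372 = 76400
T ≈ 18.02 °C (< 100 °C, so full condensation is consistent).

T_f ≈ 18.0 °C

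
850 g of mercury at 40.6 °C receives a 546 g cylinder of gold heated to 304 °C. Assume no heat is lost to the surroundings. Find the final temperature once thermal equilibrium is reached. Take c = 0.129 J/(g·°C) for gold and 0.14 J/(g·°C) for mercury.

T_f ≈ 138.5 °C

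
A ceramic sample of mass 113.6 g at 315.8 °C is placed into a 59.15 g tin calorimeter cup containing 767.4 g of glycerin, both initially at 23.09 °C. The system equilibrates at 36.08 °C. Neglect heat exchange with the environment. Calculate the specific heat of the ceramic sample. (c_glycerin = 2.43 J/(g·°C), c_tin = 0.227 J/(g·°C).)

c ≈ 0.768 J/(g·°C)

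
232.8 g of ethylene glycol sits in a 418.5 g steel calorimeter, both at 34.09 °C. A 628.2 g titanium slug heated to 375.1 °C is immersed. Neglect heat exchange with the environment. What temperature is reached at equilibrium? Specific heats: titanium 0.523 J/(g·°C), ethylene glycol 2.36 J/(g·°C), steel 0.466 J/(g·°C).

Energy conservation, ΣQ = 0:
628.2*0.523*(T − 375.1) + 232.8*2.36*(T − 34.09) + 418.5*0.466*(T − 34.09) = 0
328.55(T − 375.1) + 549.41(T − 34.09) + 195.02(T − 34.09) = 0
(328.55 + 549.41 + 195.02) T = 328.55*375.1 + 549.41*34.09 + 195.02*34.09
T = 148616 / 1073 = 139 °C

T_f ≈ 138.5 °C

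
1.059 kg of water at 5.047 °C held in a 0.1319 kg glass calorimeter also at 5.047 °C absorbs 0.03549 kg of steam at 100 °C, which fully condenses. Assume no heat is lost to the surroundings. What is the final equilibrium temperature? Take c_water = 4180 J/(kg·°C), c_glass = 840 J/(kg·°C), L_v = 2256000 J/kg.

Taking heat into each body as positive, Σ m c ΔT = 0:
latent heat released on condensation: 0.03549×2256000 = 80065
  condensate cools 100→T: 0.03549×4180×(T − 100) = 148.35(T − 100)
  original water: 4426.6(T − 5.047)
  glass cup: 0.1319×840×(T − 5.047) = 110.8(T − 5.047)
4685.8 T = 80065 + 14835 + 22900 = 117801
T ≈ 25.14 °C — below 100 °C, confirming all the steam condensed.

T_f ≈ 25.1 °C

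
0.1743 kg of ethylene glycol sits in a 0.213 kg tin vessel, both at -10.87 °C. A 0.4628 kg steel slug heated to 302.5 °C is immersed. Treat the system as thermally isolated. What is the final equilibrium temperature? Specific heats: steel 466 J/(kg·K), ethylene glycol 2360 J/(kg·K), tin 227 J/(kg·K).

T_f ≈ 89.2 °C

T_f is the heat-capacity-weighted average of the initial temperatures:
T_f = (215.66·302.5 + 411.35·(-10.87) + 48.35·(-10.87)) / (215.66 + 411.35 + 48.35)
    = 60242 / 675.36 ≈ 89.20 °C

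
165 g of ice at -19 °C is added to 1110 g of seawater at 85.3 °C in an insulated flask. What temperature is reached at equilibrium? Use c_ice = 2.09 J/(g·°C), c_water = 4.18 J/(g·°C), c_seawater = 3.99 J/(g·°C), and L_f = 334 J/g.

T_f ≈ 61.8 °C

Let T be the final temperature. ΣQ_i = 0:
warm ice to 0 °C: 165×2.09×(0 − (-19)) = 6552.1; latent heat to melt: 165×334 = 55110; warm the meltwater: 689.7 T; seawater: 4428.9(T − 85.3)
5118.6 T = 377785 − 61662 = 316123
T ≈ 61.76 °C — above 0 °C, consistent with complete melting.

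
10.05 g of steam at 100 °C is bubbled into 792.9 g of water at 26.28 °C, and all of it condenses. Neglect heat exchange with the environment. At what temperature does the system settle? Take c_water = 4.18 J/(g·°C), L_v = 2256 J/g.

T_f ≈ 34.0 °C

Net heat exchanged in the isolated system is zero:
condense steam: −10.05×2256 = −22673
  condensed water 100 °C→T: 42.01(T − 100)
  original water: 3314.3(T − 26.28)
3356.3 T = 22673 + 4200.9 + 87100 = 113974
T ≈ 33.96 °C — below 100 °C, confirming all the steam condensed.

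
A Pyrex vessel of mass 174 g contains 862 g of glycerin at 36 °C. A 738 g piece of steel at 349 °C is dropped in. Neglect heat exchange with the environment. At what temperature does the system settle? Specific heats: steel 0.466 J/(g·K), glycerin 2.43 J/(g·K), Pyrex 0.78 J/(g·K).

Taking heat into each body as positive, Σ m c ΔT = 0:
738×0.466×(T − 349) + 862×2.43×(T − 36) + 174×0.78×(T − 36) = 0
343.91(T − 349) + 2094.7(T − 36) + 135.72(T − 36) = 0
(343.91 + 2094.7 + 135.72) T = 343.91×349 + 2094.7×36 + 135.72×36
T = 200318 / 2574.3 = 77.8 °C

T_f ≈ 77.8 °C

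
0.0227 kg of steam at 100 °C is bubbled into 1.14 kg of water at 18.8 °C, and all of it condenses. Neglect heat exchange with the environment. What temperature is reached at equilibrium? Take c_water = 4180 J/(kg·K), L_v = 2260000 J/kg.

Conservation of energy gives ΣQ = 0:
latent heat released on condensation: 0.0227·2260000 = 51302; condensate cools 100→T: 0.0227·4180·(T − 100) = 94.89(T − 100); water warms: 1.14·4180·(T − 18.8) = 4765.2(T − 18.8)
4860.1 T = 51302 + 9488.6 + 89586 = 150376
T ≈ 30.94 °C — below 100 °C, confirming all the steam condensed.

T_f ≈ 30.9 °C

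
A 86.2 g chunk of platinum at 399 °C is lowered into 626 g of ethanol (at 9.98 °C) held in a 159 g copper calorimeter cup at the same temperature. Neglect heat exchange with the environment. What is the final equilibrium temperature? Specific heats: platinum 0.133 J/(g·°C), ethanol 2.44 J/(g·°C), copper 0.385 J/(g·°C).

T_f ≈ 12.8 °C

Heat gained plus heat lost sum to zero:
86.2×0.133×(T − 399) + 626×2.44×(T − 9.98) + 159×0.385×(T − 9.98) = 0
11.46(T − 399) + 1527.4(T − 9.98) + 61.22(T − 9.98) = 0
(11.46 + 1527.4 + 61.22) T = 11.46×399 + 1527.4×9.98 + 61.22×9.98
T = 20429/1600.1 ≈ 12.77 °C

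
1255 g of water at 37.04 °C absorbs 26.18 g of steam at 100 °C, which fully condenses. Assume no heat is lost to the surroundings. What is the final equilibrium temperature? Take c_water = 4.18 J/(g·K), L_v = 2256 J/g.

T_f ≈ 49.4 °C

Heat gained plus heat lost sum to zero:
steam→water at 100 °C releases m L_v = 26.18·2256 = 59062
  condensed water 100 °C→T: 109.43(T − 100)
  original water: 5245.9(T − 37.04)
5355.3 T = 59062 + 10943 + 194308 = 264313
T ≈ 49.36 °C, under the boiling point, so the assumption holds.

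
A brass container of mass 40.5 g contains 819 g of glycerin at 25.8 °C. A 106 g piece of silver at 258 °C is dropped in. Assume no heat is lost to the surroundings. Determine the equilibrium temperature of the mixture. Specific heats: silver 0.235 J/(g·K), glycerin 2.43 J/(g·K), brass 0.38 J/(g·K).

T_f ≈ 28.6 °C

T_f = Σ m_i c_i T_i / Σ m_i c_i:
T_f = (24.91*258 + 1990.2*25.8 + 15.39*25.8) / (24.91 + 1990.2 + 15.39)
    = 58170 / 2030.5 ≈ 28.65 °C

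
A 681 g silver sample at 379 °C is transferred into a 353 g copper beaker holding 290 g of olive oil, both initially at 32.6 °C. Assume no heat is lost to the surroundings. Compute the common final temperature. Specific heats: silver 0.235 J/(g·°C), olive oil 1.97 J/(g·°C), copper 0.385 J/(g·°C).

T_f ≈ 96.5 °C

Heat gained plus heat lost sum to zero:
681×0.235×(T − 379) + 290×1.97×(T − 32.6) + 353×0.385×(T − 32.6) = 0
(160.03 + 571.3 + 135.91) T = 160.03×379 + 571.3×32.6 + 135.91×32.6
T = 83708 / 867.24 = 96.5 °C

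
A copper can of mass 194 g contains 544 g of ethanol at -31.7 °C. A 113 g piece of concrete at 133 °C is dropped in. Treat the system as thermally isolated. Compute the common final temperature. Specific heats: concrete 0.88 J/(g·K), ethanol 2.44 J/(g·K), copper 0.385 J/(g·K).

Heat gained plus heat lost sum to zero:
113×0.88×(T − 133) + 544×2.44×(T − (-31.7)) + 194×0.385×(T − (-31.7)) = 0
99.44(T − 133) + 1327.4(T − (-31.7)) + 74.69(T − (-31.7)) = 0
1501.5 T = -31219
T ≈ -20.79 °C

T_f ≈ -20.8 °C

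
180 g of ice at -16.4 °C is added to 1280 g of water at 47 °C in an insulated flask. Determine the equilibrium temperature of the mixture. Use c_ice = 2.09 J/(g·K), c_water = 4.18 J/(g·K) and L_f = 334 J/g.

Setting the total heat transfer to zero:
warm ice to 0 °C: 180×2.09×(0 − (-16.4)) = 6169.7; fusion: m_ice L_f = 180×334 = 60120; warm the meltwater: 752.4 T; water cools: 1280×4.18×(T − 47) = 5350.4(T − 47)
6102.8 T = 251469 − 66290 = 185179
T ≈ 30.34 °C (positive, so assuming full melt was valid).

T_f ≈ 30.3 °C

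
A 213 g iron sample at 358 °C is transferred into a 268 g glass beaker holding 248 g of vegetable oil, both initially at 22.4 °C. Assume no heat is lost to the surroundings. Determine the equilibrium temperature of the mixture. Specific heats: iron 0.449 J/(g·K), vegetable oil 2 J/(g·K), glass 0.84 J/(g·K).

Taking heat into each body as positive, Σ m c ΔT = 0:
213·0.449·(T − 358) + 248·2·(T − 22.4) + 268·0.84·(T − 22.4) = 0
(95.64 + 496 + 225.12) T = 95.64·358 + 496·22.4 + 225.12·22.4
T ≈ 61.70 °C

T_f ≈ 61.7 °C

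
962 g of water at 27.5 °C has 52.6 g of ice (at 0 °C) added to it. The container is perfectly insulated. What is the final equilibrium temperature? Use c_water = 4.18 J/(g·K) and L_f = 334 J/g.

T_f ≈ 21.9 °C

Energy balance with sensible and latent terms:
fusion: m_ice L_f = 52.6×334 = 17568; warm the meltwater: 219.87 T; water: 4021.2(T − 27.5)
4241 T = 110582 − 17568 = 93014
T ≈ 21.93 °C — above 0 °C, consistent with complete melting.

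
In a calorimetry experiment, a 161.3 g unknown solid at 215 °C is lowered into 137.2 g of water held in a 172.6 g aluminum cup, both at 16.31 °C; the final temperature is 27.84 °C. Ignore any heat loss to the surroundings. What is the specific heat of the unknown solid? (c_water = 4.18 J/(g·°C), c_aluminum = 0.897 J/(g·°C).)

c ≈ 0.278 J/(g·°C)

Taking heat into each body as positive, Σ m c ΔT = 0:
161.3×c×(27.84 − 215) + 137.2×4.18×(27.84 − 16.31) + 172.6×0.897×(27.84 − 16.31) = 0
-30189 c = -8397.5
c = -8397.5/-30189 ≈ 0.2782 J/(g·°C)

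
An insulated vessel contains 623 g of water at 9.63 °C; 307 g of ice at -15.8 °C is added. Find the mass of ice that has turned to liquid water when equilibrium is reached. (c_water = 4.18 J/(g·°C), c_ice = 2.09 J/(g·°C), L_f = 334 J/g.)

m_melted ≈ 44.7 g

Cooling the water to 0 °C releases 623×4.18×9.63 = 25078 J.
Of that, 307×2.09×15.8 = 10138 J goes to bring the ice to 0 °C, leaving 14940 J.
Fully melting the ice requires m_ice L_f = 307×334 = 102538 J.
Since 14940 < 102538 J, not all the ice melts; equilibrium is at 0 °C.
m_melted×334 = 14940  ⇒  m_melted ≈ 44.73 g.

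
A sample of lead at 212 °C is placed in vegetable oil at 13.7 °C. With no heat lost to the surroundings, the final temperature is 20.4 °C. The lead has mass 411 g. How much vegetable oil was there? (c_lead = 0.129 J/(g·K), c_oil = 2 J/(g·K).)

Heat lost by the lead = heat gained by the oil:
411·0.129·(212 − 20.4) = m·2·(20.4 − 13.7)
13.4 m = 10158  ⇒  m ≈ 758.1 g

m ≈ 758 g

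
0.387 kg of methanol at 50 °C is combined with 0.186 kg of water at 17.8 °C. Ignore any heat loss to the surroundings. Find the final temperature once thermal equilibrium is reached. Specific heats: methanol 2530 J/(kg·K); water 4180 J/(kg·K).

T_f ≈ 35.7 °C

Set heat shed by the hot body equal to heat absorbed by the cold body:
0.387×2530×(50 − T) = 0.186×4180×(T − 17.8)
979.11(50 − T) = 777.48(T − 17.8)
1756.6 T = 62795  ⇒  T ≈ 35.75 °C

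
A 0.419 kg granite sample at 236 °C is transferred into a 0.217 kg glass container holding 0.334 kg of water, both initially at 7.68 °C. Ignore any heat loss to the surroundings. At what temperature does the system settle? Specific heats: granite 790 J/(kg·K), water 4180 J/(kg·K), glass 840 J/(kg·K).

T_f ≈ 47.3 °C

With ΣQ=0 the equilibrium temperature is the m·c-weighted mean:
T_f = (331.01*236 + 1396.1*7.68 + 182.28*7.68) / (331.01 + 1396.1 + 182.28)
    = 90240 / 1909.4 ≈ 47.26 °C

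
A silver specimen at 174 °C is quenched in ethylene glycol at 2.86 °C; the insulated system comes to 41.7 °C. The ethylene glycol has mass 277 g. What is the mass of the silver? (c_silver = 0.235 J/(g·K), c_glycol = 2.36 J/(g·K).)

m ≈ 817 g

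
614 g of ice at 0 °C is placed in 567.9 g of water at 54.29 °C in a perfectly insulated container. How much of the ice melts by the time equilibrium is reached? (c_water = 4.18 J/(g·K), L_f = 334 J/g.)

m_melted ≈ 386 g

Heat available from the water dropping to 0 °C: 567.9·4.18·54.29 = 128875 J.
Fully melting the ice requires m_ice L_f = 614·334 = 205076 J.
Since 128875 < 205076 J, not all the ice melts; equilibrium is at 0 °C.
Mass melted = 128875/334 ≈ 385.9 g.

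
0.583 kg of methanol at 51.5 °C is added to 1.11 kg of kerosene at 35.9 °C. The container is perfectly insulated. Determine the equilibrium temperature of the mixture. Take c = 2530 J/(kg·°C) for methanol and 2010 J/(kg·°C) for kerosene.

T_f ≈ 42.1 °C

|Q_methanol| = |Q_kerosene|:
0.583*2530*(51.5 − T) = 1.11*2010*(T − 35.9)
1475(51.5 − T) = 2231.1(T − 35.9)
3706.1 T = 156058  ⇒  T ≈ 42.11 °C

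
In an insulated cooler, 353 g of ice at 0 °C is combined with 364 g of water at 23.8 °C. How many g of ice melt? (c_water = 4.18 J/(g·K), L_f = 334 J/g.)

m_melted ≈ 108 g

Heat available from the water dropping to 0 °C: 364·4.18·23.8 = 36212 J.
To melt every bit of ice: 353·334 = 117902 J.
That's not enough to melt it all — equilibrium is at 0 °C with ice remaining.
m_melt = 36212 / L_f = 108.4 g.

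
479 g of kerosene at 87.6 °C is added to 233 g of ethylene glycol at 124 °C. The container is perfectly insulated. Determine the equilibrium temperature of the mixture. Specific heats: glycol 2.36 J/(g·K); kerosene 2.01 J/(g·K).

T_f ≈ 100.8 °C

Heat gained plus heat lost sum to zero:
233*2.36*(T − 124) + 479*2.01*(T − 87.6) = 0
549.88(T − 124) + 962.79(T − 87.6) = 0
(549.88 + 962.79) T = 549.88*124 + 962.79*87.6
T ≈ 100.83 °C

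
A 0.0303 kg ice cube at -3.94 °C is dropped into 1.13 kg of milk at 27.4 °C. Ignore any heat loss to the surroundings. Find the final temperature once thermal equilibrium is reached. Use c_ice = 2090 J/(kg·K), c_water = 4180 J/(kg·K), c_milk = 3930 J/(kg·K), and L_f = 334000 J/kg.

T_f ≈ 24.4 °C

Conservation of energy gives ΣQ = 0:
warm ice to 0 °C: 0.0303·2090·(0 − (-3.94)) = 249.51
  latent heat to melt: 0.0303·334000 = 10120
  meltwater 0→T: 0.0303·4180·T = 126.65 T
  milk cools: 1.13·3930·(T − 27.4) = 4440.9(T − 27.4)
4567.6 T = 121681 − 10370 = 111311
T ≈ 24.37 °C. Since T > 0 °C, the all-ice-melts assumption holds.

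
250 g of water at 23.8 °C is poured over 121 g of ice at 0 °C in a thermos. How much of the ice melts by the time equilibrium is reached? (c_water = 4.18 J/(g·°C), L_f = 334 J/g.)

Cooling the water to 0 °C releases 250×4.18×23.8 = 24871 J.
Melting all 121 g of ice would need 121×334 = 40414 J.
24871 J < 40414 J, so only part of the ice melts and the system sits at 0 °C.
Mass melted = 24871/334 ≈ 74.46 g.

m_melted ≈ 74.5 g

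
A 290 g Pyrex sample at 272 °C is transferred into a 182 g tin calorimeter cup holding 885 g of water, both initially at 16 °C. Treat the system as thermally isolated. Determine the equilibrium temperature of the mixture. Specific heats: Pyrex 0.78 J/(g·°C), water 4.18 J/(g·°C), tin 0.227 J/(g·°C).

T_f ≈ 30.6 °C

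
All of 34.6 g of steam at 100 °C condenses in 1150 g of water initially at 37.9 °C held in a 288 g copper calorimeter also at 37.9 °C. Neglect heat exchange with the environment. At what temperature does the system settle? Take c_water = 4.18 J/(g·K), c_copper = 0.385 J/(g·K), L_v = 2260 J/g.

Sum of m c ΔT and latent-heat terms is zero:
condense steam: −34.6×2260 = −78196; condensate cools 100→T: 34.6×4.18×(T − 100) = 144.63(T − 100); original water: 4807(T − 37.9); cup: 110.88(T − 37.9)
5062.5 T = 78196 + 14463 + 186388 = 279046
T ≈ 55.12 °C (< 100 °C, so full condensation is consistent).

T_f ≈ 55.1 °C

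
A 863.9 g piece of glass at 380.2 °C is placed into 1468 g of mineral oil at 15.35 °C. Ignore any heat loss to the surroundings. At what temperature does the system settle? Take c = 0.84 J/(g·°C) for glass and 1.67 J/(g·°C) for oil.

Heat lost by the glass equals heat gained by the oil:
863.9*0.84*(380.2 − T) = 1468*1.67*(T − 15.35)
725.68(380.2 − T) = 2451.6(T − 15.35)
3177.2 T = 313533  ⇒  T ≈ 98.68 °C

T_f ≈ 98.7 °C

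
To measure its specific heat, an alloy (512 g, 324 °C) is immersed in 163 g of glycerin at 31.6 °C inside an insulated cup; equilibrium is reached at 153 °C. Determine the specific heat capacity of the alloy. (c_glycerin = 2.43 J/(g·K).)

c ≈ 0.549 J/(g·K)

Heat lost by the alloy = heat gained by the glycerin:
512·c·(324 − 153) = 163·2.43·(153 − 31.6)
87552 c = 48085  ⇒  c ≈ 0.5492 J/(g·K)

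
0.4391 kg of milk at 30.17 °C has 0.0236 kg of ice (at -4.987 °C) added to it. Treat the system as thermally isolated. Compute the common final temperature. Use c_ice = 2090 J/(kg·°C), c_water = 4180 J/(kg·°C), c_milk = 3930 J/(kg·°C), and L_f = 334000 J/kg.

Taking heat into each body as positive, Σ m c ΔT = 0:
ice -4.987→0 °C: 0.0236·2090·4.987 = 245.98; latent heat to melt: 0.0236·334000 = 7882.4; warm the meltwater: 98.65 T; milk cools: 0.4391·3930·(T − 30.17) = 1725.7(T − 30.17)
1824.3 T = 52063 − 8128.4 = 43935
T ≈ 24.08 °C — above 0 °C, consistent with complete melting.

T_f ≈ 24.1 °C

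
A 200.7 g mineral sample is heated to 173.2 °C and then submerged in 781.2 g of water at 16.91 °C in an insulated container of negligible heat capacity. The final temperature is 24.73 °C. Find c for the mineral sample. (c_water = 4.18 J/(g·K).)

Setting the total heat transfer to zero:
200.7×c×(24.73 − 173.2) + 781.2×4.18×(24.73 − 16.91) = 0
-29798 c = -25536
c = -25536/-29798 ≈ 0.857 J/(g·K)

c ≈ 0.857 J/(g·K)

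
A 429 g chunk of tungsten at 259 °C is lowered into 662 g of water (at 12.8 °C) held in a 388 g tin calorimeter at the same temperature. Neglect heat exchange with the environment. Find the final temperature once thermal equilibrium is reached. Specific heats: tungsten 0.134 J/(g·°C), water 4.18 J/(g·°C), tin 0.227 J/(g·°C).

Energy conservation, ΣQ = 0:
429·0.134·(T − 259) + 662·4.18·(T − 12.8) + 388·0.227·(T − 12.8) = 0
57.49(T − 259) + 2767.2(T − 12.8) + 88.08(T − 12.8) = 0
(57.49 + 2767.2 + 88.08) T = 57.49·259 + 2767.2·12.8 + 88.08·12.8
T = 51436/2912.7 ≈ 17.66 °C

T_f ≈ 17.7 °C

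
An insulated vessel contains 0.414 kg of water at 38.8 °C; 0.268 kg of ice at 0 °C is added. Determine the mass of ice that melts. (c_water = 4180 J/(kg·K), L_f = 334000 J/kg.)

Heat available from the water dropping to 0 °C: 0.414·4180·38.8 = 67144 J.
Melting all 0.268 kg of ice would need 0.268·334000 = 89512 J.
That's not enough to melt it all — equilibrium is at 0 °C with ice remaining.
m_melt = 67144 / L_f = 0.201 kg.

m_melted ≈ 0.201 kg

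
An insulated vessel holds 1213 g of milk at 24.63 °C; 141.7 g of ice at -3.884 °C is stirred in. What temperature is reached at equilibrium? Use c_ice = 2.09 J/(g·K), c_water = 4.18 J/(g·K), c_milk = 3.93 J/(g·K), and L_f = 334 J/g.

T_f ≈ 12.9 °C

Net heat exchanged in the isolated system is zero:
warm ice to 0 °C: 141.7×2.09×(0 − (-3.884)) = 1150.3
  latent heat to melt: 141.7×334 = 47328
  warm the meltwater: 592.31 T
  milk cools: 1213×3.93×(T − 24.63) = 4767.1(T − 24.63)
5359.4 T = 117413 − 48478 = 68935
T ≈ 12.86 °C — above 0 °C, consistent with complete melting.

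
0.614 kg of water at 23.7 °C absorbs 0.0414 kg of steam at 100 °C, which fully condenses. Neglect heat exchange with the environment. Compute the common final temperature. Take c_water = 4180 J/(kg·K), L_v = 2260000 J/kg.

Let T be the final temperature. ΣQ_i = 0:
steam→water at 100 °C releases m L_v = 0.0414·2260000 = 93564
  condensed water 100 °C→T: 173.05(T − 100)
  water warms: 0.614·4180·(T − 23.7) = 2566.5(T − 23.7)
2739.6 T = 93564 + 17305 + 60827 = 171696
T ≈ 62.67 °C — below 100 °C, confirming all the steam condensed.

T_f ≈ 62.7 °C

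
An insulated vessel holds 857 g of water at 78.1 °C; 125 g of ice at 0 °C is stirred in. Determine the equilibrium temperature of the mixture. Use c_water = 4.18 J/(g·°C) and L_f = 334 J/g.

Heat gained plus heat lost sum to zero:
latent heat to melt: 125×334 = 41750; meltwater 0→T: 125×4.18×T = 522.5 T; water cools: 857×4.18×(T − 78.1) = 3582.3(T − 78.1)
4104.8 T = 279775 − 41750 = 238025
T ≈ 57.99 °C. Since T > 0 °C, the all-ice-melts assumption holds.

T_f ≈ 58.0 °C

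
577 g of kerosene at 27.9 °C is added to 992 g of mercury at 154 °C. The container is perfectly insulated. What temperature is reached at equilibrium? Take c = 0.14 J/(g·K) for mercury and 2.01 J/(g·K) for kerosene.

T_f ≈ 41.4 °C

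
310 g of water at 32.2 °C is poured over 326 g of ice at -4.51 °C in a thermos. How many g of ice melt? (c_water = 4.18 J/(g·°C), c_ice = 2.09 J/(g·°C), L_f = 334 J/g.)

Cooling the water to 0 °C releases 310·4.18·32.2 = 41725 J.
Of that, 326·2.09·4.51 = 3072.8 J goes to bring the ice to 0 °C, leaving 38652 J.
Melting all 326 g of ice would need 326·334 = 108884 J.
Since 38652 < 108884 J, not all the ice melts; equilibrium is at 0 °C.
m_melt = 38652 / L_f = 115.7 g.

m_melted ≈ 116 g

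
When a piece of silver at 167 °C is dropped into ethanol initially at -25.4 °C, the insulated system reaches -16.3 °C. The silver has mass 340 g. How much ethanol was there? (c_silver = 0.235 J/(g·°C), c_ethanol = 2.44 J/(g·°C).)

m ≈ 660 g

Energy conservation, ΣQ = 0:
340×0.235×(-16.3 − 167) + m×2.44×(-16.3 − (-25.4)) = 0
22.2 m = 14646
m = 14646/22.2 ≈ 659.6 g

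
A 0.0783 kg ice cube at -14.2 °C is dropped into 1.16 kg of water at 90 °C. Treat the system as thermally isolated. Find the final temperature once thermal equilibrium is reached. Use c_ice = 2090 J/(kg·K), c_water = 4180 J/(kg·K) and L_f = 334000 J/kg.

Let T be the final temperature. ΣQ_i = 0:
warm ice to 0 °C: 0.0783·2090·(0 − (-14.2)) = 2323.8
  latent heat to melt: 0.0783·334000 = 26152
  warm the meltwater: 327.29 T
  water cools: 1.16·4180·(T − 90) = 4848.8(T − 90)
5176.1 T = 436392 − 28476 = 407916
T ≈ 78.81 °C — above 0 °C, consistent with complete melting.

T_f ≈ 78.8 °C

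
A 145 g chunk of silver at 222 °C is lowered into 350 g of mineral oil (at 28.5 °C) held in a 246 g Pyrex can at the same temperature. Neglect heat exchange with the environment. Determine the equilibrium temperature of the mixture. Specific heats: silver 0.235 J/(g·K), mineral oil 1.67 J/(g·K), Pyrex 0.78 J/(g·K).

T_f ≈ 36.6 °C

T_f is the heat-capacity-weighted average of the initial temperatures:
T_f = (34.07×222 + 584.5×28.5 + 191.88×28.5) / (34.07 + 584.5 + 191.88)
    = 29691 / 810.46 ≈ 36.64 °C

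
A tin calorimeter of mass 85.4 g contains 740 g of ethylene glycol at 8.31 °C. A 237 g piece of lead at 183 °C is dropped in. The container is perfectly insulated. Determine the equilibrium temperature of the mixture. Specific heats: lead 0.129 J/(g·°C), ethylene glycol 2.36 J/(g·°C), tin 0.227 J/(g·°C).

T_f ≈ 11.3 °C

With ΣQ=0 the equilibrium temperature is the m·c-weighted mean:
T_f = (30.57*183 + 1746.4*8.31 + 19.39*8.31) / (30.57 + 1746.4 + 19.39)
    = 20269 / 1796.4 ≈ 11.28 °C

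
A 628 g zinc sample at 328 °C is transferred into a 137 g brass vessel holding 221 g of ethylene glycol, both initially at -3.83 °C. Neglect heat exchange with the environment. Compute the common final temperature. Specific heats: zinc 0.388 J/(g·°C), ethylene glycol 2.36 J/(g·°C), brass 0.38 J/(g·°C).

Let T be the final temperature. ΣQ_i = 0:
628·0.388·(T − 328) + 221·2.36·(T − (-3.83)) + 137·0.38·(T − (-3.83)) = 0
817.28 T = 77725
T ≈ 95.10 °C

T_f ≈ 95.1 °C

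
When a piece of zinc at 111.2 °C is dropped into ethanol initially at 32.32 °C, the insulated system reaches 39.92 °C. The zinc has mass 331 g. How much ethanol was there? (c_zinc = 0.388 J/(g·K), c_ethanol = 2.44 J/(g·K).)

m ≈ 494 g

Let T be the final temperature. ΣQ_i = 0:
331×0.388×(39.92 − 111.2) + m×2.44×(39.92 − 32.32) = 0
18.54 m = 9154.3
m = 9154.3/18.54 ≈ 493.7 g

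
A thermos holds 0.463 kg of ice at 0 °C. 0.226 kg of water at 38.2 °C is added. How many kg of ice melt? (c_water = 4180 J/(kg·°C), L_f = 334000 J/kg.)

m_melted ≈ 0.108 kg

Water can give up m c ΔT = 0.226·4180·38.2 = 36087 J before reaching 0 °C.
Melting all 0.463 kg of ice would need 0.463·334000 = 154642 J.
36087 J < 154642 J, so only part of the ice melts and the system sits at 0 °C.
m_melted·334000 = 36087  ⇒  m_melted ≈ 0.108 kg.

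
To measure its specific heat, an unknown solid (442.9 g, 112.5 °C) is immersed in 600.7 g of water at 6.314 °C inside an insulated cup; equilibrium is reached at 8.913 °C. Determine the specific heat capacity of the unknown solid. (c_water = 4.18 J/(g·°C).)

c ≈ 0.142 J/(g·°C)

m_s c (T_s − T_f) = m_water c_water (T_f − T_0):
442.9×c×(112.5 − 8.913) = 600.7×4.18×(8.913 − 6.314)
45879 c = 6525.9  ⇒  c ≈ 0.1422 J/(g·°C)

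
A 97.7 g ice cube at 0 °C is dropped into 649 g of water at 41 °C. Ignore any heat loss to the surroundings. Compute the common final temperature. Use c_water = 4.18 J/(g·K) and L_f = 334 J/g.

Energy balance with sensible and latent terms:
fusion: m_ice L_f = 97.7×334 = 32632
  warm the meltwater: 408.39 T
  water: 2712.8(T − 41)
3121.2 T = 111226 − 32632 = 78594
T ≈ 25.18 °C. Since T > 0 °C, the all-ice-melts assumption holds.

T_f ≈ 25.2 °C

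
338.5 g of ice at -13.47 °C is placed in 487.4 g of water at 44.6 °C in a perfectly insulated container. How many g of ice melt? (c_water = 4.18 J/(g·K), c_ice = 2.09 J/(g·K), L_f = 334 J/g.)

m_melted ≈ 244 g

Water can give up m c ΔT = 487.4·4.18·44.6 = 90865 J before reaching 0 °C.
Warming the ice to 0 °C takes 338.5·2.09·13.47 = 9529.6 J, leaving 81335 J for melting.
Fully melting the ice requires m_ice L_f = 338.5·334 = 113059 J.
Since 81335 < 113059 J, not all the ice melts; equilibrium is at 0 °C.
m_melt = 81335 / L_f = 243.5 g.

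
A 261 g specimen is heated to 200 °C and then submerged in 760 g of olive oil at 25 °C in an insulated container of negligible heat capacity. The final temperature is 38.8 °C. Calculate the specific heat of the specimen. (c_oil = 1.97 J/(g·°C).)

Energy conservation, ΣQ = 0:
261×c×(38.8 − 200) + 760×1.97×(38.8 − 25) = 0
-42073 c = -20661
c = -20661/-42073 ≈ 0.4911 J/(g·°C)

c ≈ 0.491 J/(g·°C)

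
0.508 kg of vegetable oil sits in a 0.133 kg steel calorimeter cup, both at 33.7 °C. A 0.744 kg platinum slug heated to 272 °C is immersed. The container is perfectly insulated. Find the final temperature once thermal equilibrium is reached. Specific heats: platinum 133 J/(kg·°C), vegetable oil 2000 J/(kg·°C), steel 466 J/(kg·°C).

T_f ≈ 53.7 °C

Setting the total heat transfer to zero:
0.744·133·(T − 272) + 0.508·2000·(T − 33.7) + 0.133·466·(T − 33.7) = 0
98.95(T − 272) + 1016(T − 33.7) + 61.98(T − 33.7) = 0
1176.9 T = 63243
T = 63243 / 1176.9 = 53.7 °C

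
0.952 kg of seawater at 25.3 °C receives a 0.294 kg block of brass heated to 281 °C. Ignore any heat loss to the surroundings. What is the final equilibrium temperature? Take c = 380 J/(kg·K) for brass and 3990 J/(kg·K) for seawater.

Setting the total heat transfer to zero:
0.294*380*(T − 281) + 0.952*3990*(T − 25.3) = 0
111.72(T − 281) + 3798.5(T − 25.3) = 0
3910.2 T = 127495
T ≈ 32.61 °C

T_f ≈ 32.6 °C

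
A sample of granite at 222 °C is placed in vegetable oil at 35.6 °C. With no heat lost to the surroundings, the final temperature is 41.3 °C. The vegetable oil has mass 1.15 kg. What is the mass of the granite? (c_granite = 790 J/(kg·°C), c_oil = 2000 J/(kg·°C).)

m ≈ 0.0918 kg

Energy conservation, ΣQ = 0:
m·790·(41.3 − 222) + 1.15·2000·(41.3 − 35.6) = 0
-142753 m = -13110
m = -13110/-142753 ≈ 0.09184 kg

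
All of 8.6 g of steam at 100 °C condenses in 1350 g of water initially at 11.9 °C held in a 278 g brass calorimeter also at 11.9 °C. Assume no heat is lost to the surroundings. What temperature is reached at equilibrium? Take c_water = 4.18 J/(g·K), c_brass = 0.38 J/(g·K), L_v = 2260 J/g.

T_f ≈ 15.8 °C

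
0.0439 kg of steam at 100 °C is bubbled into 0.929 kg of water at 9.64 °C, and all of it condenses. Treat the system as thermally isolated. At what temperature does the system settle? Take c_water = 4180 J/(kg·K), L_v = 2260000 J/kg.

T_f ≈ 38.1 °C

Sum of m c ΔT and latent-heat terms is zero:
steam→water at 100 °C releases m L_v = 0.0439·2260000 = 99214
  condensate cools 100→T: 0.0439·4180·(T − 100) = 183.5(T − 100)
  original water: 3883.2(T − 9.64)
4066.7 T = 99214 + 18350 + 37434 = 154998
T ≈ 38.11 °C (< 100 °C, so full condensation is consistent).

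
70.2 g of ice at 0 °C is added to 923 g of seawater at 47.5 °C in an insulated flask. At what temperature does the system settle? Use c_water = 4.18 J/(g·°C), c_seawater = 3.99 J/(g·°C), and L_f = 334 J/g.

T_f ≈ 38.1 °C

Sum of m c ΔT and latent-heat terms is zero:
fusion: m_ice L_f = 70.2×334 = 23447
  meltwater 0→T: 70.2×4.18×T = 293.44 T
  seawater: 3682.8(T − 47.5)
3976.2 T = 174932 − 23447 = 151485
T ≈ 38.10 °C. Since T > 0 °C, the all-ice-melts assumption holds.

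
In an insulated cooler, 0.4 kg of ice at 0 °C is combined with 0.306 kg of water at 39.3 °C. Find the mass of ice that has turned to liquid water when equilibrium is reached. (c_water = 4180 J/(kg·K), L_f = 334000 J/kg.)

m_melted ≈ 0.151 kg

Heat available from the water dropping to 0 °C: 0.306·4180·39.3 = 50268 J.
Fully melting the ice requires m_ice L_f = 0.4·334000 = 133600 J.
Since 50268 < 133600 J, not all the ice melts; equilibrium is at 0 °C.
Mass melted = 50268/334000 ≈ 0.1505 kg.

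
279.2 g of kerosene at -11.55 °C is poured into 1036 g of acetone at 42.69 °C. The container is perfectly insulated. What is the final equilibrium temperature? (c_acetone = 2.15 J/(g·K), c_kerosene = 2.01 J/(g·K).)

T_f ≈ 31.8 °C

With ΣQ=0 the equilibrium temperature is the m·c-weighted mean:
T_f = (2227.4*42.69 + 561.19*(-11.55)) / (2227.4 + 561.19)
    = 88606 / 2788.6 ≈ 31.77 °C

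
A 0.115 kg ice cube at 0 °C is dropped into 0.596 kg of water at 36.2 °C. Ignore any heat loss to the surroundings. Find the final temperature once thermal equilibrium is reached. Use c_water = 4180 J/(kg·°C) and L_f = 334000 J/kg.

Heat gained plus heat lost sum to zero:
melt ice: 0.115×334000 = 38410; meltwater 0→T: 0.115×4180×T = 480.7 T; water cools: 0.596×4180×(T − 36.2) = 2491.3(T − 36.2)
2972 T = 90184 − 38410 = 51774
T ≈ 17.42 °C — above 0 °C, consistent with complete melting.

T_f ≈ 17.4 °C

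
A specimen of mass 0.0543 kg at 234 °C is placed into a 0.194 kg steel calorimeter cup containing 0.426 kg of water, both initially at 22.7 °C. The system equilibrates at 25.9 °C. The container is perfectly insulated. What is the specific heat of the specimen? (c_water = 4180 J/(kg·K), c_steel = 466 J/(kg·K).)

c ≈ 530 J/(kg·K)

Net heat exchanged in the isolated system is zero:
0.0543×c×(25.9 − 234) + 0.426×4180×(25.9 − 22.7) + 0.194×466×(25.9 − 22.7) = 0
-11.3 c = -5987.5
c = -5987.5/-11.3 ≈ 529.9 J/(kg·K)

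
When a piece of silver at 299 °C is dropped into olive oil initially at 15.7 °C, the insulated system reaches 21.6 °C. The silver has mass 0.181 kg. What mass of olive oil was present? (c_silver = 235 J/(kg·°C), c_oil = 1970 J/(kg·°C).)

|Q_silver| = |Q_oil|:
0.181×235×(299 − 21.6) = m×1970×(21.6 − 15.7)
11623 m = 11799  ⇒  m ≈ 1.015 kg

m ≈ 1.02 kg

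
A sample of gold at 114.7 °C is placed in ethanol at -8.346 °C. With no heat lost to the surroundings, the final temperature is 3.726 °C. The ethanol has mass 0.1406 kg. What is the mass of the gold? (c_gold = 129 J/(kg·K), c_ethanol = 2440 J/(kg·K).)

m ≈ 0.289 kg

Heat lost by the gold = heat gained by the ethanol:
m×129×(114.7 − 3.726) = 0.1406×2440×(3.726 − (-8.346))
14316 m = 4141.5  ⇒  m ≈ 0.2893 kg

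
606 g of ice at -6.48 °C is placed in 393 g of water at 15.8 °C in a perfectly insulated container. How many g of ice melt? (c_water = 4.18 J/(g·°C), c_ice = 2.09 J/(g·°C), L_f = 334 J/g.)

m_melted ≈ 53.1 g

Heat available from the water dropping to 0 °C: 393·4.18·15.8 = 25955 J.
Of that, 606·2.09·6.48 = 8207.2 J goes to bring the ice to 0 °C, leaving 17748 J.
To melt every bit of ice: 606·334 = 202404 J.
That's not enough to melt it all — equilibrium is at 0 °C with ice remaining.
m_melt = 17748 / L_f = 53.14 g.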